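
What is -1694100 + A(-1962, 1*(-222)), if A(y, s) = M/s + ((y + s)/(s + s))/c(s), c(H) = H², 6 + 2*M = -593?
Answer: -3089202442525/1823508 ≈ -1.6941e+6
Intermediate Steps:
M = -599/2 (M = -3 + (½)*(-593) = -3 - 593/2 = -599/2 ≈ -299.50)
A(y, s) = -599/(2*s) + (s + y)/(2*s³) (A(y, s) = -599/(2*s) + ((y + s)/(s + s))/(s²) = -599/(2*s) + ((s + y)/((2*s)))/s² = -599/(2*s) + ((s + y)*(1/(2*s)))/s² = -599/(2*s) + ((s + y)/(2*s))/s² = -599/(2*s) + (s + y)/(2*s³))
-1694100 + A(-1962, 1*(-222)) = -1694100 + (1*(-222) - 1962 - 599*(1*(-222))²)/(2*(1*(-222))³) = -1694100 + (½)*(-222 - 1962 - 599*(-222)²)/(-222)³ = -1694100 + (½)*(-1/10941048)*(-222 - 1962 - 599*49284) = -1694100 + (½)*(-1/10941048)*(-222 - 1962 - 29521116) = -1694100 + (½)*(-1/10941048)*(-29523300) = -1694100 + 2460275/1823508 = -3089202442525/1823508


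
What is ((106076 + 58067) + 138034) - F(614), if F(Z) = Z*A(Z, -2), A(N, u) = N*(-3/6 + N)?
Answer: -230984869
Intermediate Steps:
A(N, u) = N*(-½ + N) (A(N, u) = N*(-3*⅙ + N) = N*(-½ + N))
F(Z) = Z²*(-½ + Z) (F(Z) = Z*(Z*(-½ + Z)) = Z²*(-½ + Z))
((106076 + 58067) + 138034) - F(614) = ((106076 + 58067) + 138034) - 614²*(-½ + 614) = (164143 + 138034) - 376996*1227/2 = 302177 - 1*231287046 = 302177 - 231287046 = -230984869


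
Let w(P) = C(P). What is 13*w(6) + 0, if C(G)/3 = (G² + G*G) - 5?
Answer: 2613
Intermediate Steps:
C(G) = -15 + 6*G² (C(G) = 3*((G² + G*G) - 5) = 3*((G² + G²) - 5) = 3*(2*G² - 5) = 3*(-5 + 2*G²) = -15 + 6*G²)
w(P) = -15 + 6*P²
13*w(6) + 0 = 13*(-15 + 6*6²) + 0 = 13*(-15 + 6*36) + 0 = 13*(-15 + 216) + 0 = 13*201 + 0 = 2613 + 0 = 2613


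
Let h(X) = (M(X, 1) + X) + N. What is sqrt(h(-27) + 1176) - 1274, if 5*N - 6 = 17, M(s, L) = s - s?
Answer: -1274 + 2*sqrt(7210)/5 ≈ -1240.0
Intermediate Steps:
M(s, L) = 0
N = 23/5 (N = 6/5 + (1/5)*17 = 6/5 + 17/5 = 23/5 ≈ 4.6000)
h(X) = 23/5 + X (h(X) = (0 + X) + 23/5 = X + 23/5 = 23/5 + X)
sqrt(h(-27) + 1176) - 1274 = sqrt((23/5 - 27) + 1176) - 1274 = sqrt(-112/5 + 1176) - 1274 = sqrt(5768/5) - 1274 = 2*sqrt(7210)/5 - 1274 = -1274 + 2*sqrt(7210)/5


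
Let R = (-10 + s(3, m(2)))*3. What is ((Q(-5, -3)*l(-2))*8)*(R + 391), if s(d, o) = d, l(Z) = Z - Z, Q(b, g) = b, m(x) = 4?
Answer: 0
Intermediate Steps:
l(Z) = 0
R = -21 (R = (-10 + 3)*3 = -7*3 = -21)
((Q(-5, -3)*l(-2))*8)*(R + 391) = (-5*0*8)*(-21 + 391) = (0*8)*370 = 0*370 = 0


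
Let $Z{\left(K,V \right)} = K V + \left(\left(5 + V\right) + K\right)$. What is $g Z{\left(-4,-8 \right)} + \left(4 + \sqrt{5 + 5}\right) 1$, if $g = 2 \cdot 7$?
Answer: $354 + \sqrt{10} \approx 357.16$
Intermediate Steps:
$g = 14$
$Z{\left(K,V \right)} = 5 + K + V + K V$ ($Z{\left(K,V \right)} = K V + \left(5 + K + V\right) = 5 + K + V + K V$)
$g Z{\left(-4,-8 \right)} + \left(4 + \sqrt{5 + 5}\right) 1 = 14 \left(5 - 4 - 8 - -32\right) + \left(4 + \sqrt{5 + 5}\right) 1 = 14 \left(5 - 4 - 8 + 32\right) + \left(4 + \sqrt{10}\right) 1 = 14 \cdot 25 + \left(4 + \sqrt{10}\right) = 350 + \left(4 + \sqrt{10}\right) = 354 + \sqrt{10}$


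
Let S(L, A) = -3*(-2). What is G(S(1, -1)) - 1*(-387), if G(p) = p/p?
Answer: 388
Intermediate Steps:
S(L, A) = 6
G(p) = 1
G(S(1, -1)) - 1*(-387) = 1 - 1*(-387) = 1 + 387 = 388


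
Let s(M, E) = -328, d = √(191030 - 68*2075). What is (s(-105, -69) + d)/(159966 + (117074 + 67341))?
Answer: -328/344381 + √49930/344381 ≈ -0.00030359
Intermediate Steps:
d = √49930 (d = √(191030 - 141100) = √49930 ≈ 223.45)
(s(-105, -69) + d)/(159966 + (117074 + 67341)) = (-328 + √49930)/(159966 + (117074 + 67341)) = (-328 + √49930)/(159966 + 184415) = (-328 + √49930)/344381 = (-328 + √49930)*(1/344381) = -328/344381 + √49930/344381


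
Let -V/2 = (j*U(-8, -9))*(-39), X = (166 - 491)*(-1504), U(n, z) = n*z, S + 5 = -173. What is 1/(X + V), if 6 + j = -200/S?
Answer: 89/41065856 ≈ 2.1672e-6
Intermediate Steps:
S = -178 (S = -5 - 173 = -178)
j = -434/89 (j = -6 - 200/(-178) = -6 - 200*(-1/178) = -6 + 100/89 = -434/89 ≈ -4.8764)
X = 488800 (X = -325*(-1504) = 488800)
V = -2437344/89 (V = -2*(-(-3472)*(-9)/89)*(-39) = -2*(-434/89*72)*(-39) = -(-62496)*(-39)/89 = -2*1218672/89 = -2437344/89 ≈ -27386.)
1/(X + V) = 1/(488800 - 2437344/89) = 1/(41065856/89) = 89/41065856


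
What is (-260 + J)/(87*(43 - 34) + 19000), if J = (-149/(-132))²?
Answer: -4508039/344698992 ≈ -0.013078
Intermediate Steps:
J = 22201/17424 (J = (-149*(-1/132))² = (149/132)² = 22201/17424 ≈ 1.2742)
(-260 + J)/(87*(43 - 34) + 19000) = (-260 + 22201/17424)/(87*(43 - 34) + 19000) = -4508039/(17424*(87*9 + 19000)) = -4508039/(17424*(783 + 19000)) = -4508039/17424/19783 = -4508039/17424*1/19783 = -4508039/344698992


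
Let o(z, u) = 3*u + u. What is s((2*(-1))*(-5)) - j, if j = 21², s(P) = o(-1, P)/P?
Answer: -437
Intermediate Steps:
o(z, u) = 4*u
s(P) = 4 (s(P) = (4*P)/P = 4)
j = 441
s((2*(-1))*(-5)) - j = 4 - 1*441 = 4 - 441 = -437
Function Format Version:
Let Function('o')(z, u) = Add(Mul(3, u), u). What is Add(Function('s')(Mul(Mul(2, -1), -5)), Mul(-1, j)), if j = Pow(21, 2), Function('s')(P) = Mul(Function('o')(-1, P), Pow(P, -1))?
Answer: -437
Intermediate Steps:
Function('o')(z, u) = Mul(4, u)
Function('s')(P) = 4 (Function('s')(P) = Mul(Mul(4, P), Pow(P, -1)) = 4)
j = 441
Add(Function('s')(Mul(Mul(2, -1), -5)), Mul(-1, j)) = Add(4, Mul(-1, 441)) = Add(4, -441) = -437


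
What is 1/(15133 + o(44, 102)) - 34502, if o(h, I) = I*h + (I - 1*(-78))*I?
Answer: -1310420461/37981 ≈ -34502.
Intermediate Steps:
o(h, I) = I*h + I*(78 + I) (o(h, I) = I*h + (I + 78)*I = I*h + (78 + I)*I = I*h + I*(78 + I))
1/(15133 + o(44, 102)) - 34502 = 1/(15133 + 102*(78 + 102 + 44)) - 34502 = 1/(15133 + 102*224) - 34502 = 1/(15133 + 22848) - 34502 = 1/37981 - 34502 = -1310420461/37981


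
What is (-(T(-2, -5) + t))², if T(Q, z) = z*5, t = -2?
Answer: 729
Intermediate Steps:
T(Q, z) = 5*z
(-(T(-2, -5) + t))² = (-(5*(-5) - 2))² = (-(-25 - 2))² = (-1*(-27))² = 27² = 729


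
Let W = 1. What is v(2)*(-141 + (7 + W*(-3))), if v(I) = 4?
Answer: -548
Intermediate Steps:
v(2)*(-141 + (7 + W*(-3))) = 4*(-141 + (7 + 1*(-3))) = 4*(-141 + (7 - 3)) = 4*(-141 + 4) = 4*(-137) = -548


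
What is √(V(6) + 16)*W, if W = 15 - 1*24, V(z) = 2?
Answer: -27*√2 ≈ -38.184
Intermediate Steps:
W = -9 (W = 15 - 24 = -9)
√(V(6) + 16)*W = √(2 + 16)*(-9) = √18*(-9) = (3*√2)*(-9) = -27*√2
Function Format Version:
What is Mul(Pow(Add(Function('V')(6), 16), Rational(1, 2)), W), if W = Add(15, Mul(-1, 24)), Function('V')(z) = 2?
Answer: Mul(-27, Pow(2, Rational(1, 2))) ≈ -38.184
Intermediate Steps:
W = -9 (W = Add(15, -24) = -9)
Mul(Pow(Add(Function('V')(6), 16), Rational(1, 2)), W) = Mul(Pow(Add(2, 16), Rational(1, 2)), -9) = Mul(Pow(18, Rational(1, 2)), -9) = Mul(Mul(3, Pow(2, Rational(1, 2))), -9) = Mul(-27, Pow(2, Rational(1, 2)))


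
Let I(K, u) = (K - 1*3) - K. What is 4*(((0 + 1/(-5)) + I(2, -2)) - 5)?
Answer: -164/5 ≈ -32.800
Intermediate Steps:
I(K, u) = -3 (I(K, u) = (K - 3) - K = (-3 + K) - K = -3)
4*(((0 + 1/(-5)) + I(2, -2)) - 5) = 4*(((0 + 1/(-5)) - 3) - 5) = 4*(((0 - ⅕) - 3) - 5) = 4*((-⅕ - 3) - 5) = 4*(-16/5 - 5) = 4*(-41/5) = -164/5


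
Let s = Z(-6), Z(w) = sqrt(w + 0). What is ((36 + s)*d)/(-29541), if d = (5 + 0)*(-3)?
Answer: 180/9847 + 5*I*sqrt(6)/9847 ≈ 0.01828 + 0.0012438*I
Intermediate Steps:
Z(w) = sqrt(w)
s = I*sqrt(6) (s = sqrt(-6) = I*sqrt(6) ≈ 2.4495*I)
d = -15 (d = 5*(-3) = -15)
((36 + s)*d)/(-29541) = ((36 + I*sqrt(6))*(-15))/(-29541) = (-540 - 15*I*sqrt(6))*(-1/29541) = 180/9847 + 5*I*sqrt(6)/9847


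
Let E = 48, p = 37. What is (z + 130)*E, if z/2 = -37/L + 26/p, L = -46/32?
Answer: 7470432/851 ≈ 8778.4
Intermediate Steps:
L = -23/16 (L = -46*1/32 = -23/16 ≈ -1.4375)
z = 45004/851 (z = 2*(-37/(-23/16) + 26/37) = 2*(-37*(-16/23) + 26*(1/37)) = 2*(592/23 + 26/37) = 2*(22502/851) = 45004/851 ≈ 52.884)
(z + 130)*E = (45004/851 + 130)*48 = (155634/851)*48 = 7470432/851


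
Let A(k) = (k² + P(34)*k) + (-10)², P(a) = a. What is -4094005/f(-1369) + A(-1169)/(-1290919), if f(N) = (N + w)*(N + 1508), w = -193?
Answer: 4996931709625/280281751442 ≈ 17.828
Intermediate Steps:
A(k) = 100 + k² + 34*k (A(k) = (k² + 34*k) + (-10)² = (k² + 34*k) + 100 = 100 + k² + 34*k)
f(N) = (-193 + N)*(1508 + N) (f(N) = (N - 193)*(N + 1508) = (-193 + N)*(1508 + N))
-4094005/f(-1369) + A(-1169)/(-1290919) = -4094005/(-291044 + (-1369)² + 1315*(-1369)) + (100 + (-1169)² + 34*(-1169))/(-1290919) = -4094005/(-291044 + 1874161 - 1800235) + (100 + 1366561 - 39746)*(-1/1290919) = -4094005/(-217118) + 1326915*(-1/1290919) = -4094005*(-1/217118) - 1326915/1290919 = 4094005/217118 - 1326915/1290919 = 4996931709625/280281751442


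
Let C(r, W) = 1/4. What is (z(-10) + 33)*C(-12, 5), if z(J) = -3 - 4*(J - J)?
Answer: 15/2 ≈ 7.5000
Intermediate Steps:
C(r, W) = ¼
z(J) = -3 (z(J) = -3 - 4*0 = -3 + 0 = -3)
(z(-10) + 33)*C(-12, 5) = (-3 + 33)*(¼) = 30*(¼) = 15/2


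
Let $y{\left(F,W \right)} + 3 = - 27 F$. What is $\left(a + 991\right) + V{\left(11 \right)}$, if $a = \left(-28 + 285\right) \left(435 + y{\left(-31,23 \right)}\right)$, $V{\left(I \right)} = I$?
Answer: $327135$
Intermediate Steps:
$y{\left(F,W \right)} = -3 - 27 F$
$a = 326133$ ($a = \left(-28 + 285\right) \left(435 - -834\right) = 257 \left(435 + \left(-3 + 837\right)\right) = 257 \left(435 + 834\right) = 257 \cdot 1269 = 326133$)
$\left(a + 991\right) + V{\left(11 \right)} = \left(326133 + 991\right) + 11 = 327124 + 11 = 327135$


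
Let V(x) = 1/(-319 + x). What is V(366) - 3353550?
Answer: -157616849/47 ≈ -3.3535e+6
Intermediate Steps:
V(366) - 3353550 = 1/(-319 + 366) - 3353550 = 1/47 - 3353550 = -157616849/47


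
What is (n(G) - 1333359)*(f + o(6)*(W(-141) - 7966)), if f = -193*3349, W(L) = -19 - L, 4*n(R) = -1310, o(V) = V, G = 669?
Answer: 1849612453033/2 ≈ 9.2481e+11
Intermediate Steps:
n(R) = -655/2 (n(R) = (¼)*(-1310) = -655/2)
f = -646357
(n(G) - 1333359)*(f + o(6)*(W(-141) - 7966)) = (-655/2 - 1333359)*(-646357 + 6*((-19 - 1*(-141)) - 7966)) = -2667373*(-646357 + 6*((-19 + 141) - 7966))/2 = -2667373*(-646357 + 6*(122 - 7966))/2 = -2667373*(-646357 + 6*(-7844))/2 = -2667373*(-646357 - 47064)/2 = -2667373/2*(-693421) = 1849612453033/2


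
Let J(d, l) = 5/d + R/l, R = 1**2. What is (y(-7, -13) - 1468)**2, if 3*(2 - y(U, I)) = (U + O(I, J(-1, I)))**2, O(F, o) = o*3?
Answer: 683570129089/257049 ≈ 2.6593e+6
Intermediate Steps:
R = 1
J(d, l) = 1/l + 5/d (J(d, l) = 5/d + 1/l = 1/l + 5/d)
O(F, o) = 3*o
y(U, I) = 2 - (-15 + U + 3/I)**2/3 (y(U, I) = 2 - (U + 3*(1/I + 5/(-1)))**2/3 = 2 - (U + 3*(1/I + 5*(-1)))**2/3 = 2 - (U + 3*(1/I - 5))**2/3 = 2 - (U + 3*(-5 + 1/I))**2/3 = 2 - (U + (-15 + 3/I))**2/3 = 2 - (-15 + U + 3/I)**2/3)
(y(-7, -13) - 1468)**2 = ((2 - 1/3*(3 - 15*(-13) - 13*(-7))**2/(-13)**2) - 1468)**2 = ((2 - 1/3*1/169*(3 + 195 + 91)**2) - 1468)**2 = ((2 - 1/3*1/169*289**2) - 1468)**2 = ((2 - 1/3*1/169*83521) - 1468)**2 = ((2 - 83521/507) - 1468)**2 = (-82507/507 - 1468)**2 = (-826783/507)**2 = 683570129089/257049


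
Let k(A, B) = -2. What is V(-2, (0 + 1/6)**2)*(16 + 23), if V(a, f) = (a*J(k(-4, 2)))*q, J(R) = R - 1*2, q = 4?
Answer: 1248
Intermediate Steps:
J(R) = -2 + R (J(R) = R - 2 = -2 + R)
V(a, f) = -16*a (V(a, f) = (a*(-2 - 2))*4 = (a*(-4))*4 = -4*a*4 = -16*a)
V(-2, (0 + 1/6)**2)*(16 + 23) = (-16*(-2))*(16 + 23) = 32*39 = 1248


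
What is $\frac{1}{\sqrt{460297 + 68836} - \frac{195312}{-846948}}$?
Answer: $- \frac{1148743804}{2635820343147877} + \frac{54795347651 \sqrt{4373}}{2635820343147877} \approx 0.0013743$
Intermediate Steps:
$\frac{1}{\sqrt{460297 + 68836} - \frac{195312}{-846948}} = \frac{1}{\sqrt{529133} - - \frac{16276}{70579}} = \frac{1}{11 \sqrt{4373} + \frac{16276}{70579}} = \frac{1}{\frac{16276}{70579} + 11 \sqrt{4373}}$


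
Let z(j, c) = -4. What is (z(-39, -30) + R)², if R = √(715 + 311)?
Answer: 1042 - 24*√114 ≈ 785.75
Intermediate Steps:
R = 3*√114 (R = √1026 = 3*√114 ≈ 32.031)
(z(-39, -30) + R)² = (-4 + 3*√114)²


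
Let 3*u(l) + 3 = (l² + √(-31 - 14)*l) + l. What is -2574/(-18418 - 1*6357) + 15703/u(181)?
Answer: 41240473381509/26916847457650 - 25580187*I*√5/1086451966 ≈ 1.5321 - 0.052648*I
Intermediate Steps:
u(l) = -1 + l/3 + l²/3 + I*l*√5 (u(l) = -1 + ((l² + √(-31 - 14)*l) + l)/3 = -1 + ((l² + √(-45)*l) + l)/3 = -1 + ((l² + (3*I*√5)*l) + l)/3 = -1 + ((l² + 3*I*l*√5) + l)/3 = -1 + (l + l² + 3*I*l*√5)/3 = -1 + (l/3 + l²/3 + I*l*√5) = -1 + l/3 + l²/3 + I*l*√5)
-2574/(-18418 - 1*6357) + 15703/u(181) = -2574/(-18418 - 1*6357) + 15703/(-1 + (⅓)*181 + (⅓)*181² + I*181*√5) = -2574/(-18418 - 6357) + 15703/(-1 + 181/3 + (⅓)*32761 + 181*I*√5) = -2574/(-24775) + 15703/(-1 + 181/3 + 32761/3 + 181*I*√5) = -2574*(-1/24775) + 15703/(32939/3 + 181*I*√5) = 2574/24775 + 15703/(32939/3 + 181*I*√5)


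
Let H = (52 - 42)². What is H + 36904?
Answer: 37004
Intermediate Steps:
H = 100 (H = 10² = 100)
H + 36904 = 100 + 36904 = 37004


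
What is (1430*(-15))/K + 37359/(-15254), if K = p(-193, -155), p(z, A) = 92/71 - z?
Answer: -4749289341/42085786 ≈ -112.85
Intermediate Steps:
p(z, A) = 92/71 - z (p(z, A) = 92*(1/71) - z = 92/71 - z)
K = 13795/71 (K = 92/71 - 1*(-193) = 92/71 + 193 = 13795/71 ≈ 194.30)
(1430*(-15))/K + 37359/(-15254) = (1430*(-15))/(13795/71) + 37359/(-15254) = -21450*71/13795 + 37359*(-1/15254) = -304590/2759 - 37359/15254 = -4749289341/42085786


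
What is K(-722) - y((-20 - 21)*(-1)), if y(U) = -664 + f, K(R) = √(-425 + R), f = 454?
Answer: 210 + I*√1147 ≈ 210.0 + 33.867*I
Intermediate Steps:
y(U) = -210 (y(U) = -664 + 454 = -210)
K(-722) - y((-20 - 21)*(-1)) = √(-425 - 722) - 1*(-210) = √(-1147) + 210 = I*√1147 + 210 = 210 + I*√1147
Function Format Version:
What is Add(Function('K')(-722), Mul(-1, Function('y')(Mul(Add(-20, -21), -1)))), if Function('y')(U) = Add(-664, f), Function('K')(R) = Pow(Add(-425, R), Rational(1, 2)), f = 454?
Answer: Add(210, Mul(I, Pow(1147, Rational(1, 2)))) ≈ Add(210.00, Mul(33.867, I))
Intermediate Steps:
Function('y')(U) = -210 (Function('y')(U) = Add(-664, 454) = -210)
Add(Function('K')(-722), Mul(-1, Function('y')(Mul(Add(-20, -21), -1)))) = Add(Pow(Add(-425, -722), Rational(1, 2)), Mul(-1, -210)) = Add(Pow(-1147, Rational(1, 2)), 210) = Add(Mul(I, Pow(1147, Rational(1, 2))), 210) = Add(210, Mul(I, Pow(1147, Rational(1, 2))))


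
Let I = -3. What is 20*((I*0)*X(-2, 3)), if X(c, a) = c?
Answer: 0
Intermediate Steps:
20*((I*0)*X(-2, 3)) = 20*(-3*0*(-2)) = 20*(0*(-2)) = 20*0 = 0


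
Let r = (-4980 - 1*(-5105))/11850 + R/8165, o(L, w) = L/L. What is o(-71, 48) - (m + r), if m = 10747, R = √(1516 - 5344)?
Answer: -5093609/474 - 2*I*√957/8165 ≈ -10746.0 - 0.0075776*I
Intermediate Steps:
R = 2*I*√957 (R = √(-3828) = 2*I*√957 ≈ 61.871*I)
o(L, w) = 1
r = 5/474 + 2*I*√957/8165 (r = (-4980 - 1*(-5105))/11850 + (2*I*√957)/8165 = (-4980 + 5105)*(1/11850) + (2*I*√957)*(1/8165) = 125*(1/11850) + 2*I*√957/8165 = 5/474 + 2*I*√957/8165 ≈ 0.010549 + 0.0075776*I)
o(-71, 48) - (m + r) = 1 - (10747 + (5/474 + 2*I*√957/8165)) = 1 - (5094083/474 + 2*I*√957/8165) = 1 + (-5094083/474 - 2*I*√957/8165) = -5093609/474 - 2*I*√957/8165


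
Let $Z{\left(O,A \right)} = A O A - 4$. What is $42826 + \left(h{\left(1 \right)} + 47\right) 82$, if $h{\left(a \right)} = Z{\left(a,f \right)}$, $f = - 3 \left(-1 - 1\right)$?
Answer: $49304$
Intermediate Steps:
$f = 6$ ($f = \left(-3\right) \left(-2\right) = 6$)
$Z{\left(O,A \right)} = -4 + O A^{2}$ ($Z{\left(O,A \right)} = O A^{2} - 4 = -4 + O A^{2}$)
$h{\left(a \right)} = -4 + 36 a$ ($h{\left(a \right)} = -4 + a 6^{2} = -4 + a 36 = -4 + 36 a$)
$42826 + \left(h{\left(1 \right)} + 47\right) 82 = 42826 + \left(\left(-4 + 36 \cdot 1\right) + 47\right) 82 = 42826 + \left(\left(-4 + 36\right) + 47\right) 82 = 42826 + \left(32 + 47\right) 82 = 42826 + 79 \cdot 82 = 42826 + 6478 = 49304$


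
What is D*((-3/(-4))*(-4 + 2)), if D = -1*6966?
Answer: 10449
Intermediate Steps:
D = -6966
D*((-3/(-4))*(-4 + 2)) = -6966*(-3/(-4))*(-4 + 2) = -6966*(-3*(-¼))*(-2) = -10449*(-2)/2 = -6966*(-3/2) = 10449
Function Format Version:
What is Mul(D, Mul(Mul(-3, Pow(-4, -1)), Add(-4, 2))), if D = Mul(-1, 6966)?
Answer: 10449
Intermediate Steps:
D = -6966
Mul(D, Mul(Mul(-3, Pow(-4, -1)), Add(-4, 2))) = Mul(-6966, Mul(Mul(-3, Pow(-4, -1)), Add(-4, 2))) = Mul(-6966, Mul(Mul(-3, Rational(-1, 4)), -2)) = Mul(-6966, Mul(Rational(3, 4), -2)) = Mul(-6966, Rational(-3, 2)) = 10449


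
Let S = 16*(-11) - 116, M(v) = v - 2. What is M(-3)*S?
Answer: 1460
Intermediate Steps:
M(v) = -2 + v
S = -292 (S = -176 - 116 = -292)
M(-3)*S = (-2 - 3)*(-292) = -5*(-292) = 1460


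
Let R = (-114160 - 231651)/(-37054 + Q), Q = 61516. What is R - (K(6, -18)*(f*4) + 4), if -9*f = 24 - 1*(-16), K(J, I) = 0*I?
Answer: -443659/24462 ≈ -18.137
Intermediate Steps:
K(J, I) = 0
f = -40/9 (f = -(24 - 1*(-16))/9 = -(24 + 16)/9 = -1/9*40 = -40/9 ≈ -4.4444)
R = -345811/24462 (R = (-114160 - 231651)/(-37054 + 61516) = -345811/24462 ≈ -14.137)
R - (K(6, -18)*(f*4) + 4) = -345811/24462 - (0*(-40/9*4) + 4) = -345811/24462 - (0*(-160/9) + 4) = -345811/24462 - (0 + 4) = -345811/24462 - 1*4 = -345811/24462 - 4 = -443659/24462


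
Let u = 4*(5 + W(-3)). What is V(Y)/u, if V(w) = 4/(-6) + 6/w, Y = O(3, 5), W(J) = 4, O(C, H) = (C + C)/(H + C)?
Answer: 11/54 ≈ 0.20370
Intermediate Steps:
O(C, H) = 2*C/(C + H) (O(C, H) = (2*C)/(C + H) = 2*C/(C + H))
u = 36 (u = 4*(5 + 4) = 4*9 = 36)
Y = ¾ (Y = 2*3/(3 + 5) = 2*3/8 = 2*3*(⅛) = ¾ ≈ 0.75000)
V(w) = -⅔ + 6/w (V(w) = 4*(-⅙) + 6/w = -⅔ + 6/w)
V(Y)/u = (-⅔ + 6/(¾))/36 = (-⅔ + 6*(4/3))*(1/36) = (-⅔ + 8)*(1/36) = (22/3)*(1/36) = 11/54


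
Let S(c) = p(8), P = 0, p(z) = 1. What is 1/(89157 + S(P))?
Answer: 1/89158 ≈ 1.1216e-5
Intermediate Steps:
S(c) = 1
1/(89157 + S(P)) = 1/(89157 + 1) = 1/89158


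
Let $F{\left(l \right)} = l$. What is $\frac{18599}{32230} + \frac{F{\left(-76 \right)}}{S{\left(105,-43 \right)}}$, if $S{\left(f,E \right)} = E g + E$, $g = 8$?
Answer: $\frac{9647293}{12473010} \approx 0.77345$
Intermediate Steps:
$S{\left(f,E \right)} = 9 E$ ($S{\left(f,E \right)} = E 8 + E = 8 E + E = 9 E$)
$\frac{18599}{32230} + \frac{F{\left(-76 \right)}}{S{\left(105,-43 \right)}} = \frac{18599}{32230} - \frac{76}{9 \left(-43\right)} = 18599 \cdot \frac{1}{32230} - \frac{76}{-387} = \frac{18599}{32230} - - \frac{76}{387} = \frac{18599}{32230} + \frac{76}{387} = \frac{9647293}{12473010}$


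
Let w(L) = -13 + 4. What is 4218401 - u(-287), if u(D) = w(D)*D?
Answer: 4215818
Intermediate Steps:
w(L) = -9
u(D) = -9*D
4218401 - u(-287) = 4218401 - (-9)*(-287) = 4218401 - 1*2583 = 4218401 - 2583 = 4215818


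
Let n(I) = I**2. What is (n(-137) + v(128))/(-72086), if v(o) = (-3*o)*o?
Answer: 30383/72086 ≈ 0.42148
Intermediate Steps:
v(o) = -3*o**2
(n(-137) + v(128))/(-72086) = ((-137)**2 - 3*128**2)/(-72086) = (18769 - 3*16384)*(-1/72086) = (18769 - 49152)*(-1/72086) = -30383*(-1/72086) = 30383/72086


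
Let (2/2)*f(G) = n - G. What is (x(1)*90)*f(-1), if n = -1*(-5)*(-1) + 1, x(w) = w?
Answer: -270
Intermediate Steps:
n = -4 (n = 5*(-1) + 1 = -5 + 1 = -4)
f(G) = -4 - G
(x(1)*90)*f(-1) = (1*90)*(-4 - 1*(-1)) = 90*(-4 + 1) = 90*(-3) = -270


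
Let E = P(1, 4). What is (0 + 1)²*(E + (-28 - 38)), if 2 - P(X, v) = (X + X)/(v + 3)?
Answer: -450/7 ≈ -64.286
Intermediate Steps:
P(X, v) = 2 - 2*X/(3 + v) (P(X, v) = 2 - (X + X)/(v + 3) = 2 - 2*X/(3 + v))
E = 12/7 (E = 2*(3 + 4 - 1*1)/(3 + 4) = 2*(3 + 4 - 1)/7 = 2*(⅐)*6 = 12/7 ≈ 1.7143)
(0 + 1)²*(E + (-28 - 38)) = (0 + 1)²*(12/7 + (-28 - 38)) = 1²*(12/7 - 66) = 1*(-450/7) = -450/7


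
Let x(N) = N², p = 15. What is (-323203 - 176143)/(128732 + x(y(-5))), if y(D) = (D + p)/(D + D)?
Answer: -499346/128733 ≈ -3.8789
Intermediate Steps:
y(D) = (15 + D)/(2*D) (y(D) = (D + 15)/(D + D) = (15 + D)/((2*D)) = (15 + D)*(1/(2*D)) = (15 + D)/(2*D))
(-323203 - 176143)/(128732 + x(y(-5))) = (-323203 - 176143)/(128732 + ((½)*(15 - 5)/(-5))²) = -499346/(128732 + ((½)*(-⅕)*10)²) = -499346/(128732 + (-1)²) = -499346/(128732 + 1) = -499346/128733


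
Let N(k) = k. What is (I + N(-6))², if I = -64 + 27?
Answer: 1849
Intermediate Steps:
I = -37
(I + N(-6))² = (-37 - 6)² = (-43)² = 1849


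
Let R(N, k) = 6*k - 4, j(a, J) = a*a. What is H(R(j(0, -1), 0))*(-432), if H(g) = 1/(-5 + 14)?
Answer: -48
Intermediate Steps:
j(a, J) = a**2
R(N, k) = -4 + 6*k
H(g) = 1/9
H(R(j(0, -1), 0))*(-432) = (1/9)*(-432) = -48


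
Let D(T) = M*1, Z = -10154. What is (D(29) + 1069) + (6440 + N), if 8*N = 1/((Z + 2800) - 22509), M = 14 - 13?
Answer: 1794169039/238904 ≈ 7510.0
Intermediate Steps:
M = 1
D(T) = 1 (D(T) = 1*1 = 1)
N = -1/238904 (N = 1/(8*((-10154 + 2800) - 22509)) = 1/(8*(-7354 - 22509)) = (1/8)/(-29863) = (1/8)*(-1/29863) = -1/238904 ≈ -4.1858e-6)
(D(29) + 1069) + (6440 + N) = (1 + 1069) + (6440 - 1/238904) = 1070 + 1538541759/238904 = 1794169039/238904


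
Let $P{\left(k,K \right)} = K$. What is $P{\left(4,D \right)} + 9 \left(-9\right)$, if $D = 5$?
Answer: $-76$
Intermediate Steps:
$P{\left(4,D \right)} + 9 \left(-9\right) = 5 + 9 \left(-9\right) = 5 - 81 = -76$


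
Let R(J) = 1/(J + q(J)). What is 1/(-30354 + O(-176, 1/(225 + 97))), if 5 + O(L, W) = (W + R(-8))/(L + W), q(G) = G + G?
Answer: -680052/20645698519 ≈ -3.2939e-5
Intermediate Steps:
q(G) = 2*G
R(J) = 1/(3*J) (R(J) = 1/(J + 2*J) = 1/(3*J))
O(L, W) = -5 + (-1/24 + W)/(L + W) (O(L, W) = -5 + (W + (⅓)/(-8))/(L + W) = -5 + (W + (⅓)*(-⅛))/(L + W) = -5 + (W - 1/24)/(L + W) = -5 + (-1/24 + W)/(L + W))
1/(-30354 + O(-176, 1/(225 + 97))) = 1/(-30354 + (-1/24 - 5*(-176) - 4/(225 + 97))/(-176 + 1/(225 + 97))) = 1/(-30354 + (-1/24 + 880 - 4/322)/(-176 + 1/322)) = 1/(-30354 + (-1/24 + 880 - 4*1/322)/(-176 + 1/322)) = 1/(-30354 + (-1/24 + 880 - 2/161)/(-56671/322)) = 1/(-30354 - 322/56671*3400111/3864) = 1/(-30354 - 3400111/680052) = 1/(-20645698519/680052) = -680052/20645698519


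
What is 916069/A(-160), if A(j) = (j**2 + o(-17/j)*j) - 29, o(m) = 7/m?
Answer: 2224739/36501 ≈ 60.950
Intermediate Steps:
A(j) = -29 + 10*j**2/17 (A(j) = (j**2 + (7/((-17/j)))*j) - 29 = (j**2 + (7*(-j/17))*j) - 29 = (j**2 + (-7*j/17)*j) - 29 = (j**2 - 7*j**2/17) - 29 = 10*j**2/17 - 29 = -29 + 10*j**2/17)
916069/A(-160) = 916069/(-29 + (10/17)*(-160)**2) = 916069/(-29 + (10/17)*25600) = 916069/(-29 + 256000/17) = 916069/(255507/17) = 916069*(17/255507) = 2224739/36501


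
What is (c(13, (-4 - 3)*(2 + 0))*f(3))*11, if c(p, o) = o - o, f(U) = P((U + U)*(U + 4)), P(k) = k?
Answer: 0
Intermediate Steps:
f(U) = 2*U*(4 + U) (f(U) = (U + U)*(U + 4) = (2*U)*(4 + U) = 2*U*(4 + U))
c(p, o) = 0
(c(13, (-4 - 3)*(2 + 0))*f(3))*11 = (0*(2*3*(4 + 3)))*11 = (0*(2*3*7))*11 = (0*42)*11 = 0*11 = 0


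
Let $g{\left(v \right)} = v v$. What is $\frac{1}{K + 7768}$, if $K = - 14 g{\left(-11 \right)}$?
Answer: $\frac{1}{6074} \approx 0.00016464$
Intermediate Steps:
$g{\left(v \right)} = v^{2}$
$K = -1694$ ($K = - 14 \left(-11\right)^{2} = \left(-14\right) 121 = -1694$)
$\frac{1}{K + 7768} = \frac{1}{-1694 + 7768} = \frac{1}{6074}$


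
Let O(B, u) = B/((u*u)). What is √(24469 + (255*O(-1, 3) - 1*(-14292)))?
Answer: √348594/3 ≈ 196.81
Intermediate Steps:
O(B, u) = B/u² (O(B, u) = B/(u²) = B/u²)
√(24469 + (255*O(-1, 3) - 1*(-14292))) = √(24469 + (255*(-1/3²) - 1*(-14292))) = √(24469 + (255*(-1*⅑) + 14292)) = √(24469 + (255*(-⅑) + 14292)) = √(24469 + (-85/3 + 14292)) = √(24469 + 42791/3) = √(116198/3) = √348594/3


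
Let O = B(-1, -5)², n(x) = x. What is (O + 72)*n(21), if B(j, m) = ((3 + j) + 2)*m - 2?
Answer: 11676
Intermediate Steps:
B(j, m) = -2 + m*(5 + j) (B(j, m) = (5 + j)*m - 2 = m*(5 + j) - 2 = -2 + m*(5 + j))
O = 484 (O = (-2 + 5*(-5) - 1*(-5))² = (-2 - 25 + 5)² = (-22)² = 484)
(O + 72)*n(21) = (484 + 72)*21 = 556*21 = 11676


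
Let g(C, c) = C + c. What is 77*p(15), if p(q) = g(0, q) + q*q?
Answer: 18480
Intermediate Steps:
p(q) = q + q**2 (p(q) = (0 + q) + q*q = q + q**2)
77*p(15) = 77*(15*(1 + 15)) = 77*(15*16) = 77*240 = 18480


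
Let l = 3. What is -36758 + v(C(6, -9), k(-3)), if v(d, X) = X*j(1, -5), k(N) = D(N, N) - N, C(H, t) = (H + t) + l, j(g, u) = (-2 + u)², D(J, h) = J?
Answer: -36758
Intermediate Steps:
C(H, t) = 3 + H + t (C(H, t) = (H + t) + 3 = 3 + H + t)
k(N) = 0 (k(N) = N - N = 0)
v(d, X) = 49*X (v(d, X) = X*(-2 - 5)² = X*(-7)² = X*49 = 49*X)
-36758 + v(C(6, -9), k(-3)) = -36758 + 49*0 = -36758 + 0 = -36758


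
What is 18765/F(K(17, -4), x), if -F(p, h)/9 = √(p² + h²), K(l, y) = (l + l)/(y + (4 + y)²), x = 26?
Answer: -4170*√2993/2993 ≈ -76.222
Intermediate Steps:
K(l, y) = 2*l/(y + (4 + y)²) (K(l, y) = (2*l)/(y + (4 + y)²) = 2*l/(y + (4 + y)²))
F(p, h) = -9*√(h² + p²) (F(p, h) = -9*√(p² + h²) = -9*√(h² + p²))
18765/F(K(17, -4), x) = 18765/((-9*√(26² + (2*17/(-4 + (4 - 4)²))²))) = 18765/((-9*√(676 + (2*17/(-4 + 0²))²))) = 18765/((-9*√(676 + (2*17/(-4 + 0))²))) = 18765/((-9*√(676 + (2*17/(-4))²))) = 18765/((-9*√(676 + (2*17*(-¼))²))) = 18765/((-9*√(676 + (-17/2)²))) = 18765/((-9*√(676 + 289/4))) = 18765/((-9*√2993/2)) = 18765*(-2*√2993/26937) = -4170*√2993/2993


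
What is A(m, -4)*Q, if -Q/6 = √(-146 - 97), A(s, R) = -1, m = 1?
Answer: 54*I*√3 ≈ 93.531*I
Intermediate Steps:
Q = -54*I*√3 (Q = -6*√(-146 - 97) = -54*I*√3 ≈ -93.531*I)
A(m, -4)*Q = -(-54)*I*√3 = 54*I*√3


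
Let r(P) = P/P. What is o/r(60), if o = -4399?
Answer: -4399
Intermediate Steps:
r(P) = 1
o/r(60) = -4399/1 = -4399*1 = -4399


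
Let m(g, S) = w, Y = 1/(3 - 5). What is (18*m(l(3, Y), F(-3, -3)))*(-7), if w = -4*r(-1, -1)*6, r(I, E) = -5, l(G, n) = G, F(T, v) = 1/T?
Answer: -15120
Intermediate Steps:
F(T, v) = 1/T
Y = -½ (Y = 1/(-2) = -½ ≈ -0.50000)
w = 120 (w = -4*(-5)*6 = 20*6 = 120)
m(g, S) = 120
(18*m(l(3, Y), F(-3, -3)))*(-7) = (18*120)*(-7) = 2160*(-7) = -15120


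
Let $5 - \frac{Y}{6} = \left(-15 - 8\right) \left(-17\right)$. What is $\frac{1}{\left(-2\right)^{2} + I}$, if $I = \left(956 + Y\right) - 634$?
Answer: $- \frac{1}{1990} \approx -0.00050251$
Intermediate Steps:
$Y = -2316$ ($Y = 30 - 6 \left(-15 - 8\right) \left(-17\right) = 30 - 6 \left(\left(-23\right) \left(-17\right)\right) = 30 - 2346 = -2316$)
$I = -1994$ ($I = \left(956 - 2316\right) - 634 = -1360 - 634 = -1994$)
$\frac{1}{\left(-2\right)^{2} + I} = \frac{1}{\left(-2\right)^{2} - 1994} = \frac{1}{4 - 1994} = \frac{1}{-1990} = - \frac{1}{1990}$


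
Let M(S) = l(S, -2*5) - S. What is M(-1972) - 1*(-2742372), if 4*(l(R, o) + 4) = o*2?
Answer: 2744335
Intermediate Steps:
l(R, o) = -4 + o/2 (l(R, o) = -4 + (o*2)/4 = -4 + (2*o)/4 = -4 + o/2)
M(S) = -9 - S (M(S) = (-4 + (-2*5)/2) - S = (-4 + (½)*(-10)) - S = (-4 - 5) - S = -9 - S)
M(-1972) - 1*(-2742372) = (-9 - 1*(-1972)) - 1*(-2742372) = (-9 + 1972) + 2742372 = 1963 + 2742372 = 2744335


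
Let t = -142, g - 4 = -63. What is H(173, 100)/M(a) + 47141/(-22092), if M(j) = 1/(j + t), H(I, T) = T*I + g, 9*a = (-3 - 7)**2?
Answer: -49854076765/22092 ≈ -2.2567e+6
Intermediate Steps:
g = -59 (g = 4 - 63 = -59)
a = 100/9 (a = (-3 - 7)**2/9 = (1/9)*(-10)**2 = (1/9)*100 = 100/9 ≈ 11.111)
H(I, T) = -59 + I*T (H(I, T) = T*I - 59 = I*T - 59 = -59 + I*T)
M(j) = 1/(-142 + j) (M(j) = 1/(j - 142) = 1/(-142 + j))
H(173, 100)/M(a) + 47141/(-22092) = (-59 + 173*100)/(1/(-142 + 100/9)) + 47141/(-22092) = (-59 + 17300)/(1/(-1178/9)) + 47141*(-1/22092) = 17241/(-9/1178) - 47141/22092 = 17241*(-1178/9) - 47141/22092 = -6769966/3 - 47141/22092 = -49854076765/22092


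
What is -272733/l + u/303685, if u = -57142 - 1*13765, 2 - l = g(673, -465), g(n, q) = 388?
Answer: 82797551003/117222410 ≈ 706.33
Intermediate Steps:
l = -386 (l = 2 - 1*388 = 2 - 388 = -386)
u = -70907 (u = -57142 - 13765 = -70907)
-272733/l + u/303685 = -272733/(-386) - 70907/303685 = -272733*(-1/386) - 70907*1/303685 = 272733/386 - 70907/303685 = 82797551003/117222410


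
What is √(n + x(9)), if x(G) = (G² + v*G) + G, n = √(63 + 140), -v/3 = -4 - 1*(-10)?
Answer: √(-72 + √203) ≈ 7.5995*I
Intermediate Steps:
v = -18 (v = -3*(-4 - 1*(-10)) = -3*(-4 + 10) = -3*6 = -18)
n = √203 ≈ 14.248
x(G) = G² - 17*G (x(G) = (G² - 18*G) + G = G² - 17*G)
√(n + x(9)) = √(√203 + 9*(-17 + 9)) = √(√203 + 9*(-8)) = √(√203 - 72) = √(-72 + √203)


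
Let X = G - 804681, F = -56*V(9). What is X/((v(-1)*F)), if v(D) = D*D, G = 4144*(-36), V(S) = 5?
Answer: 190773/56 ≈ 3406.7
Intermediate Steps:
G = -149184
F = -280 (F = -56*5 = -280)
v(D) = D²
X = -953865 (X = -149184 - 804681 = -953865)
X/((v(-1)*F)) = -953865/((-1)²*(-280)) = -953865/(1*(-280)) = -953865/(-280) = -953865*(-1/280) = 190773/56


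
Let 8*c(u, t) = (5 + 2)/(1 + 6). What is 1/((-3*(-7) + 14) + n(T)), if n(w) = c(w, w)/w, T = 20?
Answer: 160/5601 ≈ 0.028566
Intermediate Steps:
c(u, t) = 1/8 (c(u, t) = ((5 + 2)/(1 + 6))/8 = (7/7)/8 = (7*(1/7))/8 = (1/8)*1 = 1/8)
n(w) = 1/(8*w)
1/((-3*(-7) + 14) + n(T)) = 1/((-3*(-7) + 14) + (1/8)/20) = 1/((21 + 14) + (1/8)*(1/20)) = 1/(35 + 1/160) = 1/(5601/160) = 160/5601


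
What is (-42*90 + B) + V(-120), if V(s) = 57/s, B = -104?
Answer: -155379/40 ≈ -3884.5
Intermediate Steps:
(-42*90 + B) + V(-120) = (-42*90 - 104) + 57/(-120) = (-3780 - 104) + 57*(-1/120) = -3884 - 19/40 = -155379/40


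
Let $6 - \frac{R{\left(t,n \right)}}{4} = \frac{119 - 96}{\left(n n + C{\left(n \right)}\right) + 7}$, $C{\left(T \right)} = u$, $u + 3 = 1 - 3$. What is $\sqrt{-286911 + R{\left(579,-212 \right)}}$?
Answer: $\frac{i \sqrt{16098687357709}}{7491} \approx 535.62 i$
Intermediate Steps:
$u = -5$ ($u = -3 + \left(1 - 3\right) = -3 - 2 = -5$)
$C{\left(T \right)} = -5$
$R{\left(t,n \right)} = 24 - \frac{92}{2 + n^{2}}$ ($R{\left(t,n \right)} = 24 - 4 \frac{119 - 96}{\left(n n - 5\right) + 7} = 24 - 4 \frac{23}{\left(n^{2} - 5\right) + 7} = 24 - 4 \frac{23}{\left(-5 + n^{2}\right) + 7} = 24 - 4 \frac{23}{2 + n^{2}} = 24 - \frac{92}{2 + n^{2}}$)
$\sqrt{-286911 + R{\left(579,-212 \right)}} = \sqrt{-286911 + \frac{4 \left(-11 + 6 \left(-212\right)^{2}\right)}{2 + \left(-212\right)^{2}}} = \sqrt{-286911 + \frac{4 \left(-11 + 6 \cdot 44944\right)}{2 + 44944}} = \sqrt{-286911 + \frac{4 \left(-11 + 269664\right)}{44946}} = \sqrt{-286911 + 4 \cdot \frac{1}{44946} \cdot 269653} = \sqrt{-286911 + \frac{539306}{22473}} = \sqrt{- \frac{6447211597}{22473}} = \frac{i \sqrt{16098687357709}}{7491}$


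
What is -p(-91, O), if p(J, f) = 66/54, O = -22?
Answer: -11/9 ≈ -1.2222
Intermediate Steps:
p(J, f) = 11/9 (p(J, f) = 66*(1/54) = 11/9)
-p(-91, O) = -1*11/9 = -11/9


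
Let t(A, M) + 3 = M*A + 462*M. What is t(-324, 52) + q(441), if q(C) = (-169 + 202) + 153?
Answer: 7359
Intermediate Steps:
q(C) = 186 (q(C) = 33 + 153 = 186)
t(A, M) = -3 + 462*M + A*M (t(A, M) = -3 + (M*A + 462*M) = -3 + (A*M + 462*M) = -3 + (462*M + A*M) = -3 + 462*M + A*M)
t(-324, 52) + q(441) = (-3 + 462*52 - 324*52) + 186 = (-3 + 24024 - 16848) + 186 = 7173 + 186 = 7359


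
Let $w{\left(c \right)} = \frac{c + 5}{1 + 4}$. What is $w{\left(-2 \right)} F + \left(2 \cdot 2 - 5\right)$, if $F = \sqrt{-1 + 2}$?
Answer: $- \frac{2}{5} \approx -0.4$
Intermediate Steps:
$F = 1$ ($F = \sqrt{1} = 1$)
$w{\left(c \right)} = 1 + \frac{c}{5}$ ($w{\left(c \right)} = \frac{5 + c}{5} = \left(5 + c\right) \frac{1}{5} = 1 + \frac{c}{5}$)
$w{\left(-2 \right)} F + \left(2 \cdot 2 - 5\right) = \left(1 + \frac{1}{5} \left(-2\right)\right) 1 + \left(2 \cdot 2 - 5\right) = \left(1 - \frac{2}{5}\right) 1 + \left(4 - 5\right) = \frac{3}{5} \cdot 1 - 1 = \frac{3}{5} - 1 = - \frac{2}{5}$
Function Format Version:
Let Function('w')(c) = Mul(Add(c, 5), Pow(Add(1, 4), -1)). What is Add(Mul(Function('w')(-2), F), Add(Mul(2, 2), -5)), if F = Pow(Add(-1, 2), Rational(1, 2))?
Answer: Rational(-2, 5) ≈ -0.40000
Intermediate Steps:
F = 1 (F = Pow(1, Rational(1, 2)) = 1)
Function('w')(c) = Add(1, Mul(Rational(1, 5), c)) (Function('w')(c) = Mul(Add(5, c), Pow(5, -1)) = Mul(Add(5, c), Rational(1, 5)) = Add(1, Mul(Rational(1, 5), c)))
Add(Mul(Function('w')(-2), F), Add(Mul(2, 2), -5)) = Add(Mul(Add(1, Mul(Rational(1, 5), -2)), 1), Add(Mul(2, 2), -5)) = Add(Mul(Add(1, Rational(-2, 5)), 1), Add(4, -5)) = Add(Mul(Rational(3, 5), 1), -1) = Add(Rational(3, 5), -1) = Rational(-2, 5)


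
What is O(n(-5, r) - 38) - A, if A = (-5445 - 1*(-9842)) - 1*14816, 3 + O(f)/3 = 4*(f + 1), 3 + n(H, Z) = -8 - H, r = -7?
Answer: 9894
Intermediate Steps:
n(H, Z) = -11 - H (n(H, Z) = -3 + (-8 - H) = -11 - H)
O(f) = 3 + 12*f (O(f) = -9 + 3*(4*(f + 1)) = -9 + 3*(4*(1 + f)) = -9 + 3*(4 + 4*f) = -9 + (12 + 12*f) = 3 + 12*f)
A = -10419 (A = (-5445 + 9842) - 14816 = 4397 - 14816 = -10419)
O(n(-5, r) - 38) - A = (3 + 12*((-11 - 1*(-5)) - 38)) - 1*(-10419) = (3 + 12*((-11 + 5) - 38)) + 10419 = (3 + 12*(-6 - 38)) + 10419 = (3 + 12*(-44)) + 10419 = (3 - 528) + 10419 = -525 + 10419 = 9894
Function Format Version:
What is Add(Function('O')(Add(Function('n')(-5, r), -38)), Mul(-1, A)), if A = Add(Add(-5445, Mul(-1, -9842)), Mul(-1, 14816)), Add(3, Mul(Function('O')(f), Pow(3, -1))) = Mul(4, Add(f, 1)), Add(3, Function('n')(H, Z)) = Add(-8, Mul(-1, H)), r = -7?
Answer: 9894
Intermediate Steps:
Function('n')(H, Z) = Add(-11, Mul(-1, H)) (Function('n')(H, Z) = Add(-3, Add(-8, Mul(-1, H))) = Add(-11, Mul(-1, H)))
Function('O')(f) = Add(3, Mul(12, f)) (Function('O')(f) = Add(-9, Mul(3, Mul(4, Add(f, 1)))) = Add(-9, Mul(3, Mul(4, Add(1, f)))) = Add(-9, Mul(3, Add(4, Mul(4, f)))) = Add(-9, Add(12, Mul(12, f))) = Add(3, Mul(12, f)))
A = -10419 (A = Add(Add(-5445, 9842), -14816) = Add(4397, -14816) = -10419)
Add(Function('O')(Add(Function('n')(-5, r), -38)), Mul(-1, A)) = Add(Add(3, Mul(12, Add(Add(-11, Mul(-1, -5)), -38))), Mul(-1, -10419)) = Add(Add(3, Mul(12, Add(Add(-11, 5), -38))), 10419) = Add(Add(3, Mul(12, Add(-6, -38))), 10419) = Add(Add(3, Mul(12, -44)), 10419) = Add(Add(3, -528), 10419) = Add(-525, 10419) = 9894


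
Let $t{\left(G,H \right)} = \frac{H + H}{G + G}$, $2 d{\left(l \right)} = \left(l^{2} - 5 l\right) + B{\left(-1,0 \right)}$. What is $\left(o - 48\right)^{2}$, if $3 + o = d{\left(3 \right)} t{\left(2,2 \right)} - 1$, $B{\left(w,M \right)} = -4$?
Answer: $3249$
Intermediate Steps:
$d{\left(l \right)} = -2 + \frac{l^{2}}{2} - \frac{5 l}{2}$ ($d{\left(l \right)} = \frac{\left(l^{2} - 5 l\right) - 4}{2} = \frac{-4 + l^{2} - 5 l}{2} = -2 + \frac{l^{2}}{2} - \frac{5 l}{2}$)
$t{\left(G,H \right)} = \frac{H}{G}$ ($t{\left(G,H \right)} = \frac{2 H}{2 G} = 2 H \frac{1}{2 G} = \frac{H}{G}$)
$o = -9$ ($o = -3 + \left(\left(-2 + \frac{3^{2}}{2} - \frac{15}{2}\right) \frac{2}{2} - 1\right) = -3 + \left(\left(-2 + \frac{1}{2} \cdot 9 - \frac{15}{2}\right) 2 \cdot \frac{1}{2} - 1\right) = -3 + \left(\left(-2 + \frac{9}{2} - \frac{15}{2}\right) 1 - 1\right) = -3 - 6 = -9$)
$\left(o - 48\right)^{2} = \left(-9 - 48\right)^{2} = \left(-57\right)^{2} = 3249$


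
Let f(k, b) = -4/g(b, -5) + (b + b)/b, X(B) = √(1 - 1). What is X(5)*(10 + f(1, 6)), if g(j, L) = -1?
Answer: 0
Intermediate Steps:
X(B) = 0 (X(B) = √0 = 0)
f(k, b) = 6 (f(k, b) = -4/(-1) + (b + b)/b = -4*(-1) + (2*b)/b = 4 + 2 = 6)
X(5)*(10 + f(1, 6)) = 0*(10 + 6) = 0*16 = 0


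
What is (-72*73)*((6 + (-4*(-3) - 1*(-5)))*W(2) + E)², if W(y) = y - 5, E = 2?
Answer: -23594184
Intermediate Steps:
W(y) = -5 + y
(-72*73)*((6 + (-4*(-3) - 1*(-5)))*W(2) + E)² = (-72*73)*((6 + (-4*(-3) - 1*(-5)))*(-5 + 2) + 2)² = -5256*((6 + (12 + 5))*(-3) + 2)² = -5256*((6 + 17)*(-3) + 2)² = -5256*(23*(-3) + 2)² = -5256*(-69 + 2)² = -5256*(-67)² = -5256*4489 = -23594184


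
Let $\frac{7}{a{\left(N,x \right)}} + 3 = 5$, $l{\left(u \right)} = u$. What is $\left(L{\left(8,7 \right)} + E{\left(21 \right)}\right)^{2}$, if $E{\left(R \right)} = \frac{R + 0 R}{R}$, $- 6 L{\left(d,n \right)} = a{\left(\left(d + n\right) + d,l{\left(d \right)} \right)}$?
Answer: $\frac{25}{144} \approx 0.17361$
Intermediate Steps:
$a{\left(N,x \right)} = \frac{7}{2}$ ($a{\left(N,x \right)} = \frac{7}{-3 + 5} = \frac{7}{2}$)
$L{\left(d,n \right)} = - \frac{7}{12}$ ($L{\left(d,n \right)} = \left(- \frac{1}{6}\right) \frac{7}{2} = - \frac{7}{12}$)
$E{\left(R \right)} = 1$ ($E{\left(R \right)} = \frac{R + 0}{R} = \frac{R}{R} = 1$)
$\left(L{\left(8,7 \right)} + E{\left(21 \right)}\right)^{2} = \left(- \frac{7}{12} + 1\right)^{2} = \left(\frac{5}{12}\right)^{2} = \frac{25}{144}$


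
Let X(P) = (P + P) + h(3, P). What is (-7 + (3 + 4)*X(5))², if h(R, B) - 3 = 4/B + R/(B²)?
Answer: 5112121/625 ≈ 8179.4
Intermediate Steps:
h(R, B) = 3 + 4/B + R/B² (h(R, B) = 3 + (4/B + R/(B²)) = 3 + (4/B + R/B²) = 3 + 4/B + R/B²)
X(P) = 3 + 2*P + 3/P² + 4/P (X(P) = (P + P) + (3 + 4/P + 3/P²) = 2*P + (3 + 3/P² + 4/P) = 3 + 2*P + 3/P² + 4/P)
(-7 + (3 + 4)*X(5))² = (-7 + (3 + 4)*(3 + 2*5 + 3/5² + 4/5))² = (-7 + 7*(3 + 10 + 3*(1/25) + 4*(⅕)))² = (-7 + 7*(3 + 10 + 3/25 + ⅘))² = (-7 + 7*(348/25))² = (-7 + 2436/25)² = (2261/25)² = 5112121/625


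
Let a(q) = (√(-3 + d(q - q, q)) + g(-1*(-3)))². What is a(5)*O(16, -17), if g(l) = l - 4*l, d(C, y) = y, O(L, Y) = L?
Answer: 1328 - 288*√2 ≈ 920.71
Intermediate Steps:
g(l) = -3*l
a(q) = (-9 + √(-3 + q))² (a(q) = (√(-3 + q) - (-3)*(-3))² = (√(-3 + q) - 3*3)² = (√(-3 + q) - 9)² = (-9 + √(-3 + q))²)
a(5)*O(16, -17) = (-9 + √(-3 + 5))²*16 = (-9 + √2)²*16 = 16*(-9 + √2)²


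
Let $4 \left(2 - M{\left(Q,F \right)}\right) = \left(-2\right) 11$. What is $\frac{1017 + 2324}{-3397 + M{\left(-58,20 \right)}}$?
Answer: $- \frac{6682}{6779} \approx -0.98569$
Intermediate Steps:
$M{\left(Q,F \right)} = \frac{15}{2}$ ($M{\left(Q,F \right)} = 2 - \frac{\left(-2\right) 11}{4} = 2 - - \frac{11}{2} = 2 + \frac{11}{2} = \frac{15}{2}$)
$\frac{1017 + 2324}{-3397 + M{\left(-58,20 \right)}} = \frac{1017 + 2324}{-3397 + \frac{15}{2}} = \frac{3341}{- \frac{6779}{2}} = 3341 \left(- \frac{2}{6779}\right) = - \frac{6682}{6779}$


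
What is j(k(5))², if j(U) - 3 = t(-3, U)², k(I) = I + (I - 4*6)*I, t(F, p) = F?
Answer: 144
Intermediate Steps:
k(I) = I + I*(-24 + I) (k(I) = I + (I - 24)*I = I + (-24 + I)*I = I + I*(-24 + I))
j(U) = 12 (j(U) = 3 + (-3)² = 3 + 9 = 12)
j(k(5))² = 12² = 144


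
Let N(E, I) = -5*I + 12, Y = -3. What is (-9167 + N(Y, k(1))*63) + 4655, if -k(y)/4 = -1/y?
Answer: -5016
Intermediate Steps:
k(y) = 4/y (k(y) = -(-4)/y = 4/y)
N(E, I) = 12 - 5*I
(-9167 + N(Y, k(1))*63) + 4655 = (-9167 + (12 - 20/1)*63) + 4655 = (-9167 + (12 - 20)*63) + 4655 = (-9167 - 8*63) + 4655 = (-9167 - 504) + 4655 = -9671 + 4655 = -5016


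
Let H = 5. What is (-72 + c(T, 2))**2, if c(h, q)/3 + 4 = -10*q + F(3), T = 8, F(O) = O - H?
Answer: 22500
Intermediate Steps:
F(O) = -5 + O (F(O) = O - 1*5 = O - 5 = -5 + O)
c(h, q) = -18 - 30*q (c(h, q) = -12 + 3*(-10*q + (-5 + 3)) = -12 + 3*(-10*q - 2) = -12 + 3*(-2 - 10*q) = -12 + (-6 - 30*q) = -18 - 30*q)
(-72 + c(T, 2))**2 = (-72 + (-18 - 30*2))**2 = (-72 + (-18 - 60))**2 = (-72 - 78)**2 = (-150)**2 = 22500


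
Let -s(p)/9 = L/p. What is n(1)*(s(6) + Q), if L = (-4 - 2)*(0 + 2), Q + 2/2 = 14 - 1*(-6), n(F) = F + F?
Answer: 74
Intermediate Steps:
n(F) = 2*F
Q = 19 (Q = -1 + (14 - 1*(-6)) = -1 + (14 + 6) = -1 + 20 = 19)
L = -12 (L = -6*2 = -12)
s(p) = 108/p (s(p) = -(-108)/p = 108/p)
n(1)*(s(6) + Q) = (2*1)*(108/6 + 19) = 2*(108*(⅙) + 19) = 2*(18 + 19) = 2*37 = 74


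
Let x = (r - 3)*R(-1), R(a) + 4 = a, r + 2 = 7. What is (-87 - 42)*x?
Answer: 1290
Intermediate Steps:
r = 5 (r = -2 + 7 = 5)
R(a) = -4 + a
x = -10 (x = (5 - 3)*(-4 - 1) = 2*(-5) = -10)
(-87 - 42)*x = (-87 - 42)*(-10) = -129*(-10) = 1290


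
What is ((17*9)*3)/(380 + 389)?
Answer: 459/769 ≈ 0.59688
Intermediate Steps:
((17*9)*3)/(380 + 389) = (153*3)/769 = (1/769)*459 = 459/769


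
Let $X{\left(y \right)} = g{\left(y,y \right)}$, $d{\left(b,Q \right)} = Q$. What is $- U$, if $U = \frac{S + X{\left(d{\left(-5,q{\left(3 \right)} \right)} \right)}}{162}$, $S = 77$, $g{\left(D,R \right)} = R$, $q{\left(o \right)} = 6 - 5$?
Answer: $- \frac{13}{27} \approx -0.48148$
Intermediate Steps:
$q{\left(o \right)} = 1$
$X{\left(y \right)} = y$
$U = \frac{13}{27}$ ($U = \frac{77 + 1}{162} = \frac{1}{162} \cdot 78 = \frac{13}{27} \approx 0.48148$)
$- U = \left(-1\right) \frac{13}{27} = - \frac{13}{27}$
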